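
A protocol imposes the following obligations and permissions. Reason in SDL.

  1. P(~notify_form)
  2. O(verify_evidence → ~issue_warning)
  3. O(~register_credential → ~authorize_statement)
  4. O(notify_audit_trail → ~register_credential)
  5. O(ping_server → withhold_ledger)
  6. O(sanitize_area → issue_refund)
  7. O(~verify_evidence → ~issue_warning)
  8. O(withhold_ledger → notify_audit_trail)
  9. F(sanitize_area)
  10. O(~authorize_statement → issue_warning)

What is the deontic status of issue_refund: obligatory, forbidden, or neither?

Neither

Premise 6 is O(sanitize_area → issue_refund), but O(sanitize_area) is not derivable from the premises, so it does not yield O(issue_refund).
No premise or chain of K-axiom applications forces O(issue_refund), and none forces O(~issue_refund). So issue_refund is neither obligatory nor forbidden under these norms.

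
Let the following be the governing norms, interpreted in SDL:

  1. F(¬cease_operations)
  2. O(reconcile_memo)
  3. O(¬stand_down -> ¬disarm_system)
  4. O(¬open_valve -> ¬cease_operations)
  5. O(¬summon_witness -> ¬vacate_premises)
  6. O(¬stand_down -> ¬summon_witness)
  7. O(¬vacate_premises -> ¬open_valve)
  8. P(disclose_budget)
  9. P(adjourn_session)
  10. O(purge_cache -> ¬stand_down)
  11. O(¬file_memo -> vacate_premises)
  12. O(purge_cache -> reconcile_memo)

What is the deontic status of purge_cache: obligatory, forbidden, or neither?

F(¬cease_operations) at premise 1 means O(cease_operations).
The contrapositive of premise 4 (O(¬open_valve -> ¬cease_operations)) is O(cease_operations -> open_valve), and O(cease_operations) is already established, so O(open_valve).
Premise 7 is O(¬vacate_premises -> ¬open_valve); contrapositively O(open_valve -> vacate_premises). Since O(open_valve) holds, K gives O(vacate_premises).
The contrapositive of premise 5 (O(¬summon_witness -> ¬vacate_premises)) is O(vacate_premises -> summon_witness), and O(vacate_premises) is already established, so O(summon_witness).
Premise 6 is O(¬stand_down -> ¬summon_witness); contrapositively O(summon_witness -> stand_down). Since O(summon_witness) holds, K gives O(stand_down).
Premise 10, O(purge_cache -> ¬stand_down), contraposes to O(stand_down -> ¬purge_cache); with O(stand_down) we get O(¬purge_cache).
Premises 2, 3, 8, 9, 11, 12 do not contribute to this derivation.
Thus O(¬purge_cache), which is F(purge_cache): purge_cache is forbidden.

Forbidden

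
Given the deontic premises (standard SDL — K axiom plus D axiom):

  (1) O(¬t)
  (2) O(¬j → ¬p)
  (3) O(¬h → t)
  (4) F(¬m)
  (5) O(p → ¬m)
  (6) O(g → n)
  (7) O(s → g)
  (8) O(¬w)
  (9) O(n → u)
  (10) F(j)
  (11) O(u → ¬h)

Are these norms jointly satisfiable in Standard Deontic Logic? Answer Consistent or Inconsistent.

Premise 5 is O(p → ¬m), but O(p) is not derivable from the premises, so it does not yield O(¬m).
So O(¬m) is not derivable, and the apparent clash with O(m) does not arise.
A world satisfying every obligation exists (e.g. g=false, h=true, j=false, m=true, n=false, p=false, s=false, t=false, u=false, w=false); no atom is both obligatory and forbidden, so the set is consistent.

Consistent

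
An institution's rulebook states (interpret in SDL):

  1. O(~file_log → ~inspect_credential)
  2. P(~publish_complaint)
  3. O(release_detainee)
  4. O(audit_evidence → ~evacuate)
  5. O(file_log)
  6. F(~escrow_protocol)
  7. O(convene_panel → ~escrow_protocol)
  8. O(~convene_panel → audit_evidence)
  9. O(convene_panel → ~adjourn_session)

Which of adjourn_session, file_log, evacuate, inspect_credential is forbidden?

evacuate

Premise 6, F(~escrow_protocol), is equivalent to O(escrow_protocol).
Premise 7 is O(convene_panel → ~escrow_protocol); contrapositively O(escrow_protocol → ~convene_panel). Since O(escrow_protocol) holds, K gives O(~convene_panel).
With premise 8, O(~convene_panel → audit_evidence), the K-axiom yields O(audit_evidence).
Applying K to premise 4 (O(audit_evidence → ~evacuate)) and O(audit_evidence) yields O(~evacuate).
So O(~evacuate) holds, i.e. evacuate is forbidden. None of the other listed options is forbidden under the premises.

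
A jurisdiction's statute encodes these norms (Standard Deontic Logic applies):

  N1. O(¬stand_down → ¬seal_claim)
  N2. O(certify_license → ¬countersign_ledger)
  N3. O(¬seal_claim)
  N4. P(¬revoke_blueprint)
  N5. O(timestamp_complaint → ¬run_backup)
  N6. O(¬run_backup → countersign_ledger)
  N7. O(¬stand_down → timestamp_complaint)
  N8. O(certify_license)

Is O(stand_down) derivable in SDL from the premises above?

Yes

Premise 8 states O(certify_license) outright.
From O(certify_license) and premise 2, O(certify_license → ¬countersign_ledger), we obtain O(¬countersign_ledger).
Premise 6, O(¬run_backup → countersign_ledger), contraposes to O(¬countersign_ledger → run_backup); with O(¬countersign_ledger) we get O(run_backup).
Premise 5, O(timestamp_complaint → ¬run_backup), contraposes to O(run_backup → ¬timestamp_complaint); with O(run_backup) we get O(¬timestamp_complaint).
Premise 7 is O(¬stand_down → timestamp_complaint); contrapositively O(¬timestamp_complaint → stand_down). Since O(¬timestamp_complaint) holds, K gives O(stand_down).
Premises 1, 3, 4 do not contribute to this derivation.
So O(stand_down) follows.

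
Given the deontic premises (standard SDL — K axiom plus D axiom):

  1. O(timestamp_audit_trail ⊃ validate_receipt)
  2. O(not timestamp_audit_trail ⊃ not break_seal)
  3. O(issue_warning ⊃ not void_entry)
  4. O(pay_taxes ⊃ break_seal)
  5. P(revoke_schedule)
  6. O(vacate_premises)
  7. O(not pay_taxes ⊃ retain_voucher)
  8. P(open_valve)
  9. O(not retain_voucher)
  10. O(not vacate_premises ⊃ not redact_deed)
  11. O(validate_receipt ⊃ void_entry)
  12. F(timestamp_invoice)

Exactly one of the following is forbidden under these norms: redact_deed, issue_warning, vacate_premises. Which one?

issue_warning

Premise 9 states O(not retain_voucher) outright.
Premise 7 is O(not pay_taxes ⊃ retain_voucher); contrapositively O(not retain_voucher ⊃ pay_taxes). Since O(not retain_voucher) holds, K gives O(pay_taxes).
From O(pay_taxes) and premise 4, O(pay_taxes ⊃ break_seal), we obtain O(break_seal).
Premise 2 is O(not timestamp_audit_trail ⊃ not break_seal); contrapositively O(break_seal ⊃ timestamp_audit_trail). Since O(break_seal) holds, K gives O(timestamp_audit_trail).
With premise 1, O(timestamp_audit_trail ⊃ validate_receipt), the K-axiom yields O(validate_receipt).
Premise 11 is O(validate_receipt ⊃ void_entry); since O(validate_receipt), deontic closure gives O(void_entry).
Premise 3, O(issue_warning ⊃ not void_entry), contraposes to O(void_entry ⊃ not issue_warning); with O(void_entry) we get O(not issue_warning).
So O(not issue_warning) holds, i.e. issue_warning is forbidden. None of the other listed options is forbidden under the premises.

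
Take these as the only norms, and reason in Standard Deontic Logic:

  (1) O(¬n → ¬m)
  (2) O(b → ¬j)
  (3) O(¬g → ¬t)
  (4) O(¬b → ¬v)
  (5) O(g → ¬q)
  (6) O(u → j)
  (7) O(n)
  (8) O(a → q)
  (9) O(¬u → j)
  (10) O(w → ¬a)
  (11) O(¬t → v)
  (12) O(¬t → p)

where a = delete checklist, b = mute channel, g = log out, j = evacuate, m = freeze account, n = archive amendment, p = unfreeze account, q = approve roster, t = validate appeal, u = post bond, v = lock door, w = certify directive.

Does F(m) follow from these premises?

No

Premise 1 is O(¬n → ¬m), but O(¬n) is not derivable from the premises, so it does not yield O(¬m).
No other premise forces O(¬m). An ideal world satisfying every premise can still have m true, so F(m) is not derivable.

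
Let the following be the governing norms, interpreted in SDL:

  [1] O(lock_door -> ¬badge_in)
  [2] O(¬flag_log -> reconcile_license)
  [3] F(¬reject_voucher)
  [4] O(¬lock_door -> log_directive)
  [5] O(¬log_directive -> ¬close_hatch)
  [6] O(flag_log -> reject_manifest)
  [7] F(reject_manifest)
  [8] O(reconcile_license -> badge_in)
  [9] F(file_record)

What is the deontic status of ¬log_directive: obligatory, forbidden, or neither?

Forbidden

Premise 7, F(reject_manifest), is equivalent to O(¬reject_manifest).
Premise 6, O(flag_log -> reject_manifest), contraposes to O(¬reject_manifest -> ¬flag_log); with O(¬reject_manifest) we get O(¬flag_log).
Premise 2 is O(¬flag_log -> reconcile_license); since O(¬flag_log), deontic closure gives O(reconcile_license).
Applying K to premise 8 (O(reconcile_license -> badge_in)) and O(reconcile_license) yields O(badge_in).
The contrapositive of premise 1 (O(lock_door -> ¬badge_in)) is O(badge_in -> ¬lock_door), and O(badge_in) is already established, so O(¬lock_door).
With premise 4, O(¬lock_door -> log_directive), the K-axiom yields O(log_directive).
Premises 3, 5, 9 do not contribute to this derivation.
Thus O(log_directive), which is F(¬log_directive): ¬log_directive is forbidden.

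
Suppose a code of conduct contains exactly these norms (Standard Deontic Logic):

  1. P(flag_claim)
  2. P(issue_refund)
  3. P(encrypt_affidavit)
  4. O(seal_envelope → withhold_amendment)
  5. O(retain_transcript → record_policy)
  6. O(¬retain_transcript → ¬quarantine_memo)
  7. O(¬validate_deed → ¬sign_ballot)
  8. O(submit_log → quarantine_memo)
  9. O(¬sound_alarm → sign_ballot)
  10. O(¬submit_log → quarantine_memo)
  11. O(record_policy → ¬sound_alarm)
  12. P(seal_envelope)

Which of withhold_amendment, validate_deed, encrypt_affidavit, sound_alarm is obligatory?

validate_deed

Premises 8 and 10 cover both cases: O(submit_log → quarantine_memo) and O(¬submit_log → quarantine_memo). Since submit_log ∨ ¬submit_log is a tautology, O(quarantine_memo) follows.
Premise 6, O(¬retain_transcript → ¬quarantine_memo), contraposes to O(quarantine_memo → retain_transcript); with O(quarantine_memo) we get O(retain_transcript).
Applying K to premise 5 (O(retain_transcript → record_policy)) and O(retain_transcript) yields O(record_policy).
Applying K to premise 11 (O(record_policy → ¬sound_alarm)) and O(record_policy) yields O(¬sound_alarm).
Applying K to premise 9 (O(¬sound_alarm → sign_ballot)) and O(¬sound_alarm) yields O(sign_ballot).
Premise 7, O(¬validate_deed → ¬sign_ballot), contraposes to O(sign_ballot → validate_deed); with O(sign_ballot) we get O(validate_deed).
So O(validate_deed) holds — validate_deed is obligatory. None of the other listed options is made obligatory by any chain of premises.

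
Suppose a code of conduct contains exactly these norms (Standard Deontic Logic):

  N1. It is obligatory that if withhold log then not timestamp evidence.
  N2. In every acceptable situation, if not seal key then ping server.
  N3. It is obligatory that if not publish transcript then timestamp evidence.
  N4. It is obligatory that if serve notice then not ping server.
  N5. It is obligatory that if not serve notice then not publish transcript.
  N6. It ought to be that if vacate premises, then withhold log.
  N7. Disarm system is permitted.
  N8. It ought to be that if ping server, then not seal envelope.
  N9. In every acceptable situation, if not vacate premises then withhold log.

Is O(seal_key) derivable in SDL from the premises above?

Yes

Premises 6 and 9 cover both cases: O(vacate_premises → withhold_log) and O(¬vacate_premises → withhold_log). Since vacate_premises ∨ ¬vacate_premises is a tautology, O(withhold_log) follows.
Premise 1 is O(withhold_log → ¬timestamp_evidence); since O(withhold_log), deontic closure gives O(¬timestamp_evidence).
The contrapositive of premise 3 (O(¬publish_transcript → timestamp_evidence)) is O(¬timestamp_evidence → publish_transcript), and O(¬timestamp_evidence) is already established, so O(publish_transcript).
Premise 5, O(¬serve_notice → ¬publish_transcript), contraposes to O(publish_transcript → serve_notice); with O(publish_transcript) we get O(serve_notice).
Applying K to premise 4 (O(serve_notice → ¬ping_server)) and O(serve_notice) yields O(¬ping_server).
The contrapositive of premise 2 (O(¬seal_key → ping_server)) is O(¬ping_server → seal_key), and O(¬ping_server) is already established, so O(seal_key).
Premises 7, 8 do not contribute to this derivation.
So O(seal_key) follows.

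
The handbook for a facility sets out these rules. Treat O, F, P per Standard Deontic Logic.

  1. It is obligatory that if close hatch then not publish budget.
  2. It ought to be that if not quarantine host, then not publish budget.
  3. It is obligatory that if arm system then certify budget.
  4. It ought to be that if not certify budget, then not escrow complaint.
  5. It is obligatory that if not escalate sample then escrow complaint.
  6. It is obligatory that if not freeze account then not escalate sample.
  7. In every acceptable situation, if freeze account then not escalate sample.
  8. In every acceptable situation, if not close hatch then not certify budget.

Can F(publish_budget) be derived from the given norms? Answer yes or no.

Premises 7 and 6 are O(freeze_account → ¬escalate_sample) and O(¬freeze_account → ¬escalate_sample); every ideal world satisfies freeze_account or ¬freeze_account, so in either case ¬escalate_sample holds — hence O(¬escalate_sample).
Applying K to premise 5 (O(¬escalate_sample → escrow_complaint)) and O(¬escalate_sample) yields O(escrow_complaint).
The contrapositive of premise 4 (O(¬certify_budget → ¬escrow_complaint)) is O(escrow_complaint → certify_budget), and O(escrow_complaint) is already established, so O(certify_budget).
The contrapositive of premise 8 (O(¬close_hatch → ¬certify_budget)) is O(certify_budget → close_hatch), and O(certify_budget) is already established, so O(close_hatch).
With premise 1, O(close_hatch → ¬publish_budget), the K-axiom yields O(¬publish_budget).
Premises 2, 3 do not contribute to this derivation.
So O(¬publish_budget) holds, i.e. F(publish_budget). The claim follows.

Yes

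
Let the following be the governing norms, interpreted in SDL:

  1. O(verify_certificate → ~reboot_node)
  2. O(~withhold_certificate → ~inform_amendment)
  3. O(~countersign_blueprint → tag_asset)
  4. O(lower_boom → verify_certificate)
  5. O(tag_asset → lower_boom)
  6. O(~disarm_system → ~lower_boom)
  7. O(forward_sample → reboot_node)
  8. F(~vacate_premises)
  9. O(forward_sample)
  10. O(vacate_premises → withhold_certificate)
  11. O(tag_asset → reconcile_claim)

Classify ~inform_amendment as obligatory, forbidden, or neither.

Neither

Premise 2 is O(~withhold_certificate → ~inform_amendment), but O(~withhold_certificate) is not derivable from the premises, so it does not yield O(~inform_amendment).
No premise or chain of K-axiom applications forces O(~inform_amendment), and none forces O(inform_amendment). So ~inform_amendment is neither obligatory nor forbidden under these norms.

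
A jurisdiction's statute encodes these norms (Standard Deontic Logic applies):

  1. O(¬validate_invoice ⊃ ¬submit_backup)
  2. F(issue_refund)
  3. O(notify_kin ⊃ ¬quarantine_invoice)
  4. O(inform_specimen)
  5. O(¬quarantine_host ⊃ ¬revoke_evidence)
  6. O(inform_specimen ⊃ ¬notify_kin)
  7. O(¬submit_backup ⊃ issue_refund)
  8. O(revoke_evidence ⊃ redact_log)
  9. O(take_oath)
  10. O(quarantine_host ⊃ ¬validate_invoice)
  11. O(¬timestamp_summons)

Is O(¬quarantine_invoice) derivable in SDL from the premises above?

No

Premise 3 is O(notify_kin ⊃ ¬quarantine_invoice), but O(notify_kin) is not derivable from the premises, so it does not yield O(¬quarantine_invoice).
No other premise forces O(¬quarantine_invoice). An ideal world satisfying every premise can still have ¬quarantine_invoice false, so O(¬quarantine_invoice) is not derivable.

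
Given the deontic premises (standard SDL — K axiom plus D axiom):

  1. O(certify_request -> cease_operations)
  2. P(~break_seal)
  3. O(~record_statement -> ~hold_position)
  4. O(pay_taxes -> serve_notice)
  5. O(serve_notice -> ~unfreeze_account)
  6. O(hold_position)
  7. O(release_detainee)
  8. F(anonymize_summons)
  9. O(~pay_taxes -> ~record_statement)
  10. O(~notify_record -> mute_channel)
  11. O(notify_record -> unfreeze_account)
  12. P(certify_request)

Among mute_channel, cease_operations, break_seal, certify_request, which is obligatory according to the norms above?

From premise 6 we have O(hold_position).
Premise 3 is O(~record_statement -> ~hold_position); contrapositively O(hold_position -> record_statement). Since O(hold_position) holds, K gives O(record_statement).
The contrapositive of premise 9 (O(~pay_taxes -> ~record_statement)) is O(record_statement -> pay_taxes), and O(record_statement) is already established, so O(pay_taxes).
Applying K to premise 4 (O(pay_taxes -> serve_notice)) and O(pay_taxes) yields O(serve_notice).
Premise 5 is O(serve_notice -> ~unfreeze_account); since O(serve_notice), deontic closure gives O(~unfreeze_account).
Premise 11, O(notify_record -> unfreeze_account), contraposes to O(~unfreeze_account -> ~notify_record); with O(~unfreeze_account) we get O(~notify_record).
From O(~notify_record) and premise 10, O(~notify_record -> mute_channel), we obtain O(mute_channel).
So O(mute_channel) holds — mute_channel is obligatory. None of the other listed options is made obligatory by any chain of premises.

mute_channel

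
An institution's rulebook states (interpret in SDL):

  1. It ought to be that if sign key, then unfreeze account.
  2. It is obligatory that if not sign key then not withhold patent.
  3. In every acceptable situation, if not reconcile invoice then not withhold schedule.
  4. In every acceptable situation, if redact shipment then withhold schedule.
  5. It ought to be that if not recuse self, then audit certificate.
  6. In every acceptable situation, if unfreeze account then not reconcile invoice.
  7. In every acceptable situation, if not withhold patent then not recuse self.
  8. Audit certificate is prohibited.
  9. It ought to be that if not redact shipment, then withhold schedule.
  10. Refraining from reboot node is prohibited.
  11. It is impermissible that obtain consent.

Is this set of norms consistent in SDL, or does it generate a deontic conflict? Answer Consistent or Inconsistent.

Inconsistent

By case analysis on redact_shipment: premise 4 gives O(redact_shipment → withhold_schedule) and premise 9 gives O(¬redact_shipment → withhold_schedule), so O(withhold_schedule) either way.
The contrapositive of premise 3 (O(¬reconcile_invoice → ¬withhold_schedule)) is O(withhold_schedule → reconcile_invoice), and O(withhold_schedule) is already established, so O(reconcile_invoice).
Premise 6, O(unfreeze_account → ¬reconcile_invoice), contraposes to O(reconcile_invoice → ¬unfreeze_account); with O(reconcile_invoice) we get O(¬unfreeze_account).
The contrapositive of premise 1 (O(sign_key → unfreeze_account)) is O(¬unfreeze_account → ¬sign_key), and O(¬unfreeze_account) is already established, so O(¬sign_key).
With premise 2, O(¬sign_key → ¬withhold_patent), the K-axiom yields O(¬withhold_patent).
Premise 7 is O(¬withhold_patent → ¬recuse_self); since O(¬withhold_patent), deontic closure gives O(¬recuse_self).
With premise 5, O(¬recuse_self → audit_certificate), the K-axiom yields O(audit_certificate).
However, F(audit_certificate) at premise 8 amounts to O(¬audit_certificate).
We now have both O(audit_certificate) and O(¬audit_certificate) — audit_certificate is simultaneously obligatory and forbidden, violating the D-axiom.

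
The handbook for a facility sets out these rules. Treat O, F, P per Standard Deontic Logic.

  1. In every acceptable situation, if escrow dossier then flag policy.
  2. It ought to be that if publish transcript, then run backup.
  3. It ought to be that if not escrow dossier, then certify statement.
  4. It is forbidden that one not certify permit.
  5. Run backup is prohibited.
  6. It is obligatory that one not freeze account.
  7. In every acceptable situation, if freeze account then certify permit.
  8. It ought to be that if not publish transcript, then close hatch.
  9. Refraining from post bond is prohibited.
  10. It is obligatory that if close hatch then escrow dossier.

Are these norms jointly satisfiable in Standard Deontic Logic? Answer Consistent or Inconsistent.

Premise 7 is O(freeze_account → certify_permit); even if O(certify_permit) held, inferring O(freeze_account) would be affirming the consequent — invalid.
So O(freeze_account) is not derivable, and the apparent clash with O(¬freeze_account) does not arise.
A world satisfying every obligation exists (e.g. certify_permit=true, certify_statement=false, close_hatch=true, escrow_dossier=true, flag_policy=true, freeze_account=false, post_bond=true, publish_transcript=false, run_backup=false); no atom is both obligatory and forbidden, so the set is consistent.

Consistent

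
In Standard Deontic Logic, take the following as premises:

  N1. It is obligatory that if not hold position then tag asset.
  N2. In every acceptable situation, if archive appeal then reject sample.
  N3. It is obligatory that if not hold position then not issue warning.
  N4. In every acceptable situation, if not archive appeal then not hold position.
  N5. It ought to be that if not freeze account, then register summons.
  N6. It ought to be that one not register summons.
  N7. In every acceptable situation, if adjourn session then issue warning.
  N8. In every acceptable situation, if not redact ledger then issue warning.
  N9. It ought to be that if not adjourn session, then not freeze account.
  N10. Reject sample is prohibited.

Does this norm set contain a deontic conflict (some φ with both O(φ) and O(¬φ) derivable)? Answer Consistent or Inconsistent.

Inconsistent

Premise 6 states O(¬register_summons) outright.
Premise 5 is O(¬freeze_account → register_summons); contrapositively O(¬register_summons → freeze_account). Since O(¬register_summons) holds, K gives O(freeze_account).
The contrapositive of premise 9 (O(¬adjourn_session → ¬freeze_account)) is O(freeze_account → adjourn_session), and O(freeze_account) is already established, so O(adjourn_session).
With premise 7, O(adjourn_session → issue_warning), the K-axiom yields O(issue_warning).
Premise 3 is O(¬hold_position → ¬issue_warning); contrapositively O(issue_warning → hold_position). Since O(issue_warning) holds, K gives O(hold_position).
The contrapositive of premise 4 (O(¬archive_appeal → ¬hold_position)) is O(hold_position → archive_appeal), and O(hold_position) is already established, so O(archive_appeal).
With premise 2, O(archive_appeal → reject_sample), the K-axiom yields O(reject_sample).
Yet premise 10 is F(reject_sample), i.e. O(¬reject_sample).
We now have both O(reject_sample) and O(¬reject_sample) — reject_sample is simultaneously obligatory and forbidden, violating the D-axiom.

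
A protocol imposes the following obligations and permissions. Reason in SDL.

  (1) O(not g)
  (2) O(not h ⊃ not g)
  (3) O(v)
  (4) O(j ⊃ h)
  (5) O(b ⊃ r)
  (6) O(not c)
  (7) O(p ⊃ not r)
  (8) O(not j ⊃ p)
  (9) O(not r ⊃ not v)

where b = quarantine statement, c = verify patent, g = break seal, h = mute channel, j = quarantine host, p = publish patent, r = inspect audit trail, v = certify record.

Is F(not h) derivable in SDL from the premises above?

Yes

Premise 3 states O(v) outright.
The contrapositive of premise 9 (O(not r ⊃ not v)) is O(v ⊃ r), and O(v) is already established, so O(r).
Premise 7 is O(p ⊃ not r); contrapositively O(r ⊃ not p). Since O(r) holds, K gives O(not p).
The contrapositive of premise 8 (O(not j ⊃ p)) is O(not p ⊃ j), and O(not p) is already established, so O(j).
From O(j) and premise 4, O(j ⊃ h), we obtain O(h).
Premises 1, 2, 5, 6 do not contribute to this derivation.
So O(h) holds, i.e. F(not h). The claim follows.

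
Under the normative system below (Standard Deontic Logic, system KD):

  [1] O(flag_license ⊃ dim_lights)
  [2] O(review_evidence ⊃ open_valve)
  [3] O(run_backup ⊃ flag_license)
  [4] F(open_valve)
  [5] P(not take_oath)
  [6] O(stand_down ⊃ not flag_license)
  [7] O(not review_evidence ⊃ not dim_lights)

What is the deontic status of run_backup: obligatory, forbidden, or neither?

Premise 4 is F(open_valve), i.e. O(not open_valve).
Premise 2 is O(review_evidence ⊃ open_valve); contrapositively O(not open_valve ⊃ not review_evidence). Since O(not open_valve) holds, K gives O(not review_evidence).
With premise 7, O(not review_evidence ⊃ not dim_lights), the K-axiom yields O(not dim_lights).
Premise 1 is O(flag_license ⊃ dim_lights); contrapositively O(not dim_lights ⊃ not flag_license). Since O(not dim_lights) holds, K gives O(not flag_license).
Premise 3 is O(run_backup ⊃ flag_license); contrapositively O(not flag_license ⊃ not run_backup). Since O(not flag_license) holds, K gives O(not run_backup).
Premises 5, 6 do not contribute to this derivation.
Thus O(not run_backup), which is F(run_backup): run_backup is forbidden.

Forbidden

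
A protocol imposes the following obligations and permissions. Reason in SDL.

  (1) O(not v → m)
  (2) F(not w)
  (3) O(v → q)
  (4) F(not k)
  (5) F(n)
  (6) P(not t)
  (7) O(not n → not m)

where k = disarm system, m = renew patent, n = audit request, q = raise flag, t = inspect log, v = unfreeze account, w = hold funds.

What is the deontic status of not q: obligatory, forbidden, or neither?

Premise 5, F(n), is equivalent to O(not n).
Applying K to premise 7 (O(not n → not m)) and O(not n) yields O(not m).
Premise 1, O(not v → m), contraposes to O(not m → v); with O(not m) we get O(v).
From O(v) and premise 3, O(v → q), we obtain O(q).
Premises 2, 4, 6 do not contribute to this derivation.
Thus O(q), which is F(not q): not q is forbidden.

Forbidden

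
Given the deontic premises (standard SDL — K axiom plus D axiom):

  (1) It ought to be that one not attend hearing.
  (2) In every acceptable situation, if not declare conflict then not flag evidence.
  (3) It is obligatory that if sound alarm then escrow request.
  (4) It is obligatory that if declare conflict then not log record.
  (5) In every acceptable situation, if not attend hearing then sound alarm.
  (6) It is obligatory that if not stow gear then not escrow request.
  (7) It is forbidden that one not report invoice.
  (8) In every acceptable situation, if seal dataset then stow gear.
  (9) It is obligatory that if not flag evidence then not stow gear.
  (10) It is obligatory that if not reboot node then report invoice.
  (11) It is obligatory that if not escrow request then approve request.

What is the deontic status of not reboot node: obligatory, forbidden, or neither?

Premise 10 is O(¬reboot_node → report_invoice); even if O(report_invoice) held, inferring O(¬reboot_node) would be affirming the consequent — invalid.
No premise or chain of K-axiom applications forces O(¬reboot_node), and none forces O(reboot_node). So ¬reboot_node is neither obligatory nor forbidden under these norms.

Neither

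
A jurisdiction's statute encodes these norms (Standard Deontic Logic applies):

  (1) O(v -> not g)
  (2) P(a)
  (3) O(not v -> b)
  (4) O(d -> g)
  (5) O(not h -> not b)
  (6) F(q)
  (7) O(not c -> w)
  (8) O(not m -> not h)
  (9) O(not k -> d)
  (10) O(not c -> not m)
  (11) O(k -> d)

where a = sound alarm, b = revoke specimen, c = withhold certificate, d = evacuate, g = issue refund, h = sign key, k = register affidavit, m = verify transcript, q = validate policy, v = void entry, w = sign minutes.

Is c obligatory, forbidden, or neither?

Obligatory

Premises 11 and 9 cover both cases: O(k -> d) and O(not k -> d). Since k ∨ not k is a tautology, O(d) follows.
Applying K to premise 4 (O(d -> g)) and O(d) yields O(g).
The contrapositive of premise 1 (O(v -> not g)) is O(g -> not v), and O(g) is already established, so O(not v).
Applying K to premise 3 (O(not v -> b)) and O(not v) yields O(b).
Premise 5, O(not h -> not b), contraposes to O(b -> h); with O(b) we get O(h).
Premise 8, O(not m -> not h), contraposes to O(h -> m); with O(h) we get O(m).
Premise 10 is O(not c -> not m); contrapositively O(m -> c). Since O(m) holds, K gives O(c).
Premises 2, 6, 7 do not contribute to this derivation.
Hence c is obligatory.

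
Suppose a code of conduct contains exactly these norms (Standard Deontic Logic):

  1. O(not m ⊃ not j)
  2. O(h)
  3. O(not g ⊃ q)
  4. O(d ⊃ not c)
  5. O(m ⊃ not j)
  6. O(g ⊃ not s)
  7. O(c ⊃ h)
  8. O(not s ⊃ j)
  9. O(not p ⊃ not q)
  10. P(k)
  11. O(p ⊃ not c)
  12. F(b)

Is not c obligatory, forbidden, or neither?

Obligatory

By case analysis on not m: premise 1 gives O(not m ⊃ not j) and premise 5 gives O(m ⊃ not j), so O(not j) either way.
Premise 8 is O(not s ⊃ j); contrapositively O(not j ⊃ s). Since O(not j) holds, K gives O(s).
The contrapositive of premise 6 (O(g ⊃ not s)) is O(s ⊃ not g), and O(s) is already established, so O(not g).
From O(not g) and premise 3, O(not g ⊃ q), we obtain O(q).
The contrapositive of premise 9 (O(not p ⊃ not q)) is O(q ⊃ p), and O(q) is already established, so O(p).
Applying K to premise 11 (O(p ⊃ not c)) and O(p) yields O(not c).
Premises 2, 4, 7, 10, 12 do not contribute to this derivation.
Hence not c is obligatory.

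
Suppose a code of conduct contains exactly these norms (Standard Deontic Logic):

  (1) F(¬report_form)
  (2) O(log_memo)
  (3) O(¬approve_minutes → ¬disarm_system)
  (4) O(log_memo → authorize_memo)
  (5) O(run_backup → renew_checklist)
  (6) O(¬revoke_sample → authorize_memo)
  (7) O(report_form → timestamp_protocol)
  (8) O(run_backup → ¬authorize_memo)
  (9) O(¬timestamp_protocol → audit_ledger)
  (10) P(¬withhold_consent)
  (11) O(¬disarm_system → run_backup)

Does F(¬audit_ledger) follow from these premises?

Premise 9 is O(¬timestamp_protocol → audit_ledger), but O(¬timestamp_protocol) is not derivable from the premises, so it does not yield O(audit_ledger).
No other premise forces O(audit_ledger). An ideal world satisfying every premise can still have ¬audit_ledger true, so F(¬audit_ledger) is not derivable.

No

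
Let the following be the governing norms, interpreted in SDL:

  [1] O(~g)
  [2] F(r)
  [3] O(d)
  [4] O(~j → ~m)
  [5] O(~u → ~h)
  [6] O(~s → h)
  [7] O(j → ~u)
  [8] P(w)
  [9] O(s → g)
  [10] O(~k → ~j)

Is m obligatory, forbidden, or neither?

Forbidden

Premise 1 gives O(~g).
The contrapositive of premise 9 (O(s → g)) is O(~g → ~s), and O(~g) is already established, so O(~s).
With premise 6, O(~s → h), the K-axiom yields O(h).
Premise 5 is O(~u → ~h); contrapositively O(h → u). Since O(h) holds, K gives O(u).
Premise 7, O(j → ~u), contraposes to O(u → ~j); with O(u) we get O(~j).
With premise 4, O(~j → ~m), the K-axiom yields O(~m).
Premises 2, 3, 8, 10 do not contribute to this derivation.
Thus O(~m), which is F(m): m is forbidden.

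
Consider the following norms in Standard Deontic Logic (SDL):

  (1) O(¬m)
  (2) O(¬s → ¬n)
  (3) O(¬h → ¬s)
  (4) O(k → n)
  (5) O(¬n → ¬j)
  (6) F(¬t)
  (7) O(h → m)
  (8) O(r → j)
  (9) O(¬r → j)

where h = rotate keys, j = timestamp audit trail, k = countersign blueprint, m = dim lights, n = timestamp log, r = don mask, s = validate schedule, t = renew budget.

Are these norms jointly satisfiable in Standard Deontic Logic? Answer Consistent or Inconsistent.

Premises 8 and 9 cover both cases: O(r → j) and O(¬r → j). Since r ∨ ¬r is a tautology, O(j) follows.
Premise 5 is O(¬n → ¬j); contrapositively O(j → n). Since O(j) holds, K gives O(n).
The contrapositive of premise 2 (O(¬s → ¬n)) is O(n → s), and O(n) is already established, so O(s).
The contrapositive of premise 3 (O(¬h → ¬s)) is O(s → h), and O(s) is already established, so O(h).
Premise 7 is O(h → m); since O(h), deontic closure gives O(m).
However, premise 1 gives O(¬m).
We now have both O(m) and O(¬m) — m is simultaneously obligatory and forbidden, violating the D-axiom.

Inconsistent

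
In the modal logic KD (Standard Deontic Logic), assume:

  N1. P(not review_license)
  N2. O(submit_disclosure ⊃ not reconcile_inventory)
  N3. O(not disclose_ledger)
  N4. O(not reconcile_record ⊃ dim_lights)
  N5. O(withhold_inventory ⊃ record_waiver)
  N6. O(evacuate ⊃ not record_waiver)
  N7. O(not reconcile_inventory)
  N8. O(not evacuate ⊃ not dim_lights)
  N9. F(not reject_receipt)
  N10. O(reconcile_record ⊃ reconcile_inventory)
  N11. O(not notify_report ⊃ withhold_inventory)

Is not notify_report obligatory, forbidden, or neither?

Forbidden

Premise 7 gives O(not reconcile_inventory).
Premise 10 is O(reconcile_record ⊃ reconcile_inventory); contrapositively O(not reconcile_inventory ⊃ not reconcile_record). Since O(not reconcile_inventory) holds, K gives O(not reconcile_record).
Applying K to premise 4 (O(not reconcile_record ⊃ dim_lights)) and O(not reconcile_record) yields O(dim_lights).
Premise 8 is O(not evacuate ⊃ not dim_lights); contrapositively O(dim_lights ⊃ evacuate). Since O(dim_lights) holds, K gives O(evacuate).
Applying K to premise 6 (O(evacuate ⊃ not record_waiver)) and O(evacuate) yields O(not record_waiver).
Premise 5, O(withhold_inventory ⊃ record_waiver), contraposes to O(not record_waiver ⊃ not withhold_inventory); with O(not record_waiver) we get O(not withhold_inventory).
Premise 11 is O(not notify_report ⊃ withhold_inventory); contrapositively O(not withhold_inventory ⊃ notify_report). Since O(not withhold_inventory) holds, K gives O(notify_report).
Premises 1, 2, 3, 9 do not contribute to this derivation.
Thus O(notify_report), which is F(not notify_report): not notify_report is forbidden.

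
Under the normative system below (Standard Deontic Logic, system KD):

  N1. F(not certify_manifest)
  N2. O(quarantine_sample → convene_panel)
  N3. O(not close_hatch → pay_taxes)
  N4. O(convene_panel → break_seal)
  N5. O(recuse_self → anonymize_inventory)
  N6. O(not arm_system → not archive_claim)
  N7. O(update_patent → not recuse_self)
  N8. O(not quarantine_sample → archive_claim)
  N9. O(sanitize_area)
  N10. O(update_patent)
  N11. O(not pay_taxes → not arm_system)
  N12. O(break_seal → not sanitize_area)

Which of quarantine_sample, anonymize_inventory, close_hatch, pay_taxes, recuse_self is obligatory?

Premise 9 states O(sanitize_area) outright.
The contrapositive of premise 12 (O(break_seal → not sanitize_area)) is O(sanitize_area → not break_seal), and O(sanitize_area) is already established, so O(not break_seal).
Premise 4, O(convene_panel → break_seal), contraposes to O(not break_seal → not convene_panel); with O(not break_seal) we get O(not convene_panel).
The contrapositive of premise 2 (O(quarantine_sample → convene_panel)) is O(not convene_panel → not quarantine_sample), and O(not convene_panel) is already established, so O(not quarantine_sample).
Applying K to premise 8 (O(not quarantine_sample → archive_claim)) and O(not quarantine_sample) yields O(archive_claim).
Premise 6 is O(not arm_system → not archive_claim); contrapositively O(archive_claim → arm_system). Since O(archive_claim) holds, K gives O(arm_system).
Premise 11 is O(not pay_taxes → not arm_system); contrapositively O(arm_system → pay_taxes). Since O(arm_system) holds, K gives O(pay_taxes).
So O(pay_taxes) holds — pay_taxes is obligatory. None of the other listed options is made obligatory by any chain of premises.

pay_taxes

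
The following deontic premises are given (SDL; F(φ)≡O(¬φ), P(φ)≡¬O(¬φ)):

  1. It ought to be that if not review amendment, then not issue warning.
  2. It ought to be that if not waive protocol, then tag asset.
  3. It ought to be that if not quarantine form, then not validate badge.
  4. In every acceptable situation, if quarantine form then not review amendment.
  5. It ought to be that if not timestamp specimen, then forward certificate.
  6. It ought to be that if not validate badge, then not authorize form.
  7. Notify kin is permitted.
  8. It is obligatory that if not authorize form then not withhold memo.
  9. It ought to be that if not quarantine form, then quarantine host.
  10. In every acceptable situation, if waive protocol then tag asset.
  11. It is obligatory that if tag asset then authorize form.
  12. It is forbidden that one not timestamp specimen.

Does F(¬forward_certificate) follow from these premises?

Premise 5 is O(¬timestamp_specimen → forward_certificate), but O(¬timestamp_specimen) is not derivable from the premises, so it does not yield O(forward_certificate).
No other premise forces O(forward_certificate). An ideal world satisfying every premise can still have ¬forward_certificate true, so F(¬forward_certificate) is not derivable.

No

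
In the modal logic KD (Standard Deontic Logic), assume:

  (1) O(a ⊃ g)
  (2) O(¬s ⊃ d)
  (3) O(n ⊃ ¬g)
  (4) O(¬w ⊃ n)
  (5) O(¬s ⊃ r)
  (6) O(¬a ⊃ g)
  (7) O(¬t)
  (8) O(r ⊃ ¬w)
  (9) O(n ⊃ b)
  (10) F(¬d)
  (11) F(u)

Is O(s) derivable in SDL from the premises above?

Yes

By case analysis on ¬a: premise 6 gives O(¬a ⊃ g) and premise 1 gives O(a ⊃ g), so O(g) either way.
Premise 3, O(n ⊃ ¬g), contraposes to O(g ⊃ ¬n); with O(g) we get O(¬n).
Premise 4 is O(¬w ⊃ n); contrapositively O(¬n ⊃ w). Since O(¬n) holds, K gives O(w).
Premise 8, O(r ⊃ ¬w), contraposes to O(w ⊃ ¬r); with O(w) we get O(¬r).
Premise 5, O(¬s ⊃ r), contraposes to O(¬r ⊃ s); with O(¬r) we get O(s).
Premises 2, 7, 9, 10, 11 do not contribute to this derivation.
So O(s) follows.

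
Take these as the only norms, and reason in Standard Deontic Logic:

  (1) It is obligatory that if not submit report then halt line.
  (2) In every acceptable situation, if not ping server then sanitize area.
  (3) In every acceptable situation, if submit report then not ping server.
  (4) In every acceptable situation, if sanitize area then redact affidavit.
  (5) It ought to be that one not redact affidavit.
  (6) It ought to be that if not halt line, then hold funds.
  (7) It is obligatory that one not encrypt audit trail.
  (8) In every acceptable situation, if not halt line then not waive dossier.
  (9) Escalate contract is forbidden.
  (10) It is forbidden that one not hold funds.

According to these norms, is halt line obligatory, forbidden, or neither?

Premise 5 gives O(¬redact_affidavit).
The contrapositive of premise 4 (O(sanitize_area → redact_affidavit)) is O(¬redact_affidavit → ¬sanitize_area), and O(¬redact_affidavit) is already established, so O(¬sanitize_area).
Premise 2, O(¬ping_server → sanitize_area), contraposes to O(¬sanitize_area → ping_server); with O(¬sanitize_area) we get O(ping_server).
Premise 3, O(submit_report → ¬ping_server), contraposes to O(ping_server → ¬submit_report); with O(ping_server) we get O(¬submit_report).
With premise 1, O(¬submit_report → halt_line), the K-axiom yields O(halt_line).
Premises 6, 7, 8, 9, 10 do not contribute to this derivation.
Hence halt_line is obligatory.

Obligatory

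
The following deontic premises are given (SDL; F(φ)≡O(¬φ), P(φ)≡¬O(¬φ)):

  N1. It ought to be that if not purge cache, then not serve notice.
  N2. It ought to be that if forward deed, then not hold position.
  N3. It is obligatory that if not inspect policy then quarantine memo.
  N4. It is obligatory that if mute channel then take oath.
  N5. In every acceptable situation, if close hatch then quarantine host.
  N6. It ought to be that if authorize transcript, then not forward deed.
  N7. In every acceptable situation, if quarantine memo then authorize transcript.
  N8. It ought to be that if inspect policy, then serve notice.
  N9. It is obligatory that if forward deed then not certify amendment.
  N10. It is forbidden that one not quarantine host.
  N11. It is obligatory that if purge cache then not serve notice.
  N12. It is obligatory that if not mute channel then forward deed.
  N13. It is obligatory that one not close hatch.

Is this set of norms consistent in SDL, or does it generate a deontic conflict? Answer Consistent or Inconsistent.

Consistent

Premise 5 is O(close_hatch → quarantine_host); even if O(quarantine_host) held, inferring O(close_hatch) would be affirming the consequent — invalid.
So O(close_hatch) is not derivable, and the apparent clash with O(¬close_hatch) does not arise.
A world satisfying every obligation exists (e.g. authorize_transcript=true, certify_amendment=false, close_hatch=false, forward_deed=false, hold_position=false, inspect_policy=false, mute_channel=true, purge_cache=false, quarantine_host=true, quarantine_memo=true, serve_notice=false, take_oath=true); no atom is both obligatory and forbidden, so the set is consistent.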